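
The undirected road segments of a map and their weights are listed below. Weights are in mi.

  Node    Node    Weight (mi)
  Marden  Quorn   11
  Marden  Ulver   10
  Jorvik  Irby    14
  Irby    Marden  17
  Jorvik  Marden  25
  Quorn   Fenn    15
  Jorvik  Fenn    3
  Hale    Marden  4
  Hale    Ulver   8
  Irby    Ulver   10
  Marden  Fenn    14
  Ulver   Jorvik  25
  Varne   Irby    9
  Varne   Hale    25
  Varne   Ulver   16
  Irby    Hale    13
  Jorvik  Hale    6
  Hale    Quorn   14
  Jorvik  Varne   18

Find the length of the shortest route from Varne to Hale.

Settle nodes by increasing distance from Varne:
Varne: 0
Irby: 9  (via Varne)
Ulver: 16  (via Varne)
Jorvik: 18  (via Varne)
Fenn: 21  (via Jorvik)
Hale: 22  (via Irby)
Shortest route: Varne → Irby → Hale = 22 mi.

22 mi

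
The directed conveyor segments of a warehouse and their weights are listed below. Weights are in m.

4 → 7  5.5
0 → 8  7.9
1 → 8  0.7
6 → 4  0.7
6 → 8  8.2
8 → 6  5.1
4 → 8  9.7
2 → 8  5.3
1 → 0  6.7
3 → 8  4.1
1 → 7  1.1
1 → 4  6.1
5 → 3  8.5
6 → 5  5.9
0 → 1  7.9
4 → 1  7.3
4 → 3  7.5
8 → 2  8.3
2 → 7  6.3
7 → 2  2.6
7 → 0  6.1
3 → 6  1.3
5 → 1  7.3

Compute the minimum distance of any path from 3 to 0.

13.6 m

Settle nodes by increasing distance from 3:
3: 0
6: 1.3  (via 3)
4: 2  (via 6)
8: 4.1  (via 3)
5: 7.2  (via 6)
7: 7.5  (via 4)
1: 9.3  (via 4)
2: 10.1  (via 7)
0: 13.6  (via 7)
Shortest route: 3 → 6 → 4 → 7 → 0 = 13.6 m.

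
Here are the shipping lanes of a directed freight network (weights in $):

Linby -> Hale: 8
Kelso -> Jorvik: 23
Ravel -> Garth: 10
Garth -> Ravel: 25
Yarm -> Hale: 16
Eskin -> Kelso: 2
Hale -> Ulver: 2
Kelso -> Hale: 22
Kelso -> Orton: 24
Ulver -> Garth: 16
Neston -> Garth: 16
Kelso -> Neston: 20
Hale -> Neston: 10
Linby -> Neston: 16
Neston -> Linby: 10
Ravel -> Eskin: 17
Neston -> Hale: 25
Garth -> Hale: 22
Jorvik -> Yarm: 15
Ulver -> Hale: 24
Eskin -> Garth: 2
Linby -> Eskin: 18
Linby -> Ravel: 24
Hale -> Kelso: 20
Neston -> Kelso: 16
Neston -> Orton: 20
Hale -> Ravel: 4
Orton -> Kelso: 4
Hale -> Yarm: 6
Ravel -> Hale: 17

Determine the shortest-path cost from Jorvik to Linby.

Enumerating some paths:
Jorvik - Yarm - Hale - Ravel - Eskin - Kelso - Neston - Linby: 15+16+4+17+2+20+10 = 84
Jorvik - Yarm - Hale - Neston - Linby: 15+16+10+10 = 51
Jorvik - Yarm - Hale - Kelso - Neston - Linby: 15+16+20+20+10 = 81
The minimum is $51 via Jorvik - Yarm - Hale - Neston - Linby.

$51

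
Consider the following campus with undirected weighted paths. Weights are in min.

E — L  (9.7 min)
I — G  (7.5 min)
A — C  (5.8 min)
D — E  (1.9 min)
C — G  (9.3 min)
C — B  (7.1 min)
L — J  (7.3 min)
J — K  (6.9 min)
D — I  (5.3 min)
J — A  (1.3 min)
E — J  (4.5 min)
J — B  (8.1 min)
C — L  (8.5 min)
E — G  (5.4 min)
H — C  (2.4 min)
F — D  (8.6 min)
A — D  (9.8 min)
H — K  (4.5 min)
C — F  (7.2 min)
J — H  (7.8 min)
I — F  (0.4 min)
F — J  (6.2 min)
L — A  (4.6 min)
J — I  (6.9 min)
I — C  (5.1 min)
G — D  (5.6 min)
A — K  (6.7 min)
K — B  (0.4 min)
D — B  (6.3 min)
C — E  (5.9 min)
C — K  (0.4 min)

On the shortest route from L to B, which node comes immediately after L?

C

Enumerating some paths:
L–C–K–B: 8.5+0.4+0.4 = 9.3
L–A–C–K–B: 4.6+5.8+0.4+0.4 = 11.2
Cheapest is L–C–K–B at 9.3 min.
So from L the first move is to C.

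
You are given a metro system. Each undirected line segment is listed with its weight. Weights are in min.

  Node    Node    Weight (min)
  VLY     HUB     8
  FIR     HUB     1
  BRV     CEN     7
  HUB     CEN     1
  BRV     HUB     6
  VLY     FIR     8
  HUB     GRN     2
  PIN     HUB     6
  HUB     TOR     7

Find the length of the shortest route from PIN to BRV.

12 min

Settle nodes by increasing distance from PIN:
PIN: 0
HUB: 6  (via PIN)
CEN: 7  (via HUB)
FIR: 7  (via HUB)
GRN: 8  (via HUB)
BRV: 12  (via HUB)
Shortest route: PIN–HUB–BRV = 12 min.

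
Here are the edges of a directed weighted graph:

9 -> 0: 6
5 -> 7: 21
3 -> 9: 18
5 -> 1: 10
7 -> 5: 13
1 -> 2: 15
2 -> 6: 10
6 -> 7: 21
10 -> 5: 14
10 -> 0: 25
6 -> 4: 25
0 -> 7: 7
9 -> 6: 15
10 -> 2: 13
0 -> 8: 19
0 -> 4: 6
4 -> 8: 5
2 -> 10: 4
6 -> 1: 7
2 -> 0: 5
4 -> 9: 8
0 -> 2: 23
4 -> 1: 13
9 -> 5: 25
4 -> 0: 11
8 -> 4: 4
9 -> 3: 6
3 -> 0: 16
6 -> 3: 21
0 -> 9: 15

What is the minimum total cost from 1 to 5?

33

Running Dijkstra from 1:
1: 0
2: 15  (via 1)
10: 19  (via 2)
0: 20  (via 2)
6: 25  (via 2)
4: 26  (via 0)
7: 27  (via 0)
8: 31  (via 4)
5: 33  (via 10)
Shortest route: 1 → 2 → 10 → 5 = 33.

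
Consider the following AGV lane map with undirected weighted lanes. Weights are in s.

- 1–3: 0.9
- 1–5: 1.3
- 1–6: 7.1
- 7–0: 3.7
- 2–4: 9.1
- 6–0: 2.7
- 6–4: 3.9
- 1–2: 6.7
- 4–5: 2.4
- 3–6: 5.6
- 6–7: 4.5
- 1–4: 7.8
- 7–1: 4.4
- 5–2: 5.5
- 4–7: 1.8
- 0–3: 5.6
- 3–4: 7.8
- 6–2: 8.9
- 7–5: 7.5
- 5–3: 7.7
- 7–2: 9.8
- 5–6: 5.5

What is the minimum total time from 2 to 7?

Enumerating some paths:
2 - 5 - 4 - 7: 5.5+2.4+1.8 = 9.7
2 - 7: 9.8 = 9.8
Cheapest is 2 - 5 - 4 - 7 at 9.7 s.

9.7 s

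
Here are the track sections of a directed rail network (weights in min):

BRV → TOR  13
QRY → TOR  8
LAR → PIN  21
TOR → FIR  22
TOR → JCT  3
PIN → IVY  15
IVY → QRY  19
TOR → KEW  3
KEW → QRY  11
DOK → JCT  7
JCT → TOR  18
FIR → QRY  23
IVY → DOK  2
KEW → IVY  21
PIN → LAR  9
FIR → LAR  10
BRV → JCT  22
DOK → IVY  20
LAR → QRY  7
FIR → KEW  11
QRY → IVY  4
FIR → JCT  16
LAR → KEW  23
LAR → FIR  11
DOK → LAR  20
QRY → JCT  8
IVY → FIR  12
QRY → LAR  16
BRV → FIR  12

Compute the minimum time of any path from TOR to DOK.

20 min

Running Dijkstra from TOR:
TOR: 0
JCT: 3  (via TOR)
KEW: 3  (via TOR)
QRY: 14  (via KEW)
IVY: 18  (via QRY)
DOK: 20  (via IVY)
Shortest route: TOR → KEW → QRY → IVY → DOK = 20 min.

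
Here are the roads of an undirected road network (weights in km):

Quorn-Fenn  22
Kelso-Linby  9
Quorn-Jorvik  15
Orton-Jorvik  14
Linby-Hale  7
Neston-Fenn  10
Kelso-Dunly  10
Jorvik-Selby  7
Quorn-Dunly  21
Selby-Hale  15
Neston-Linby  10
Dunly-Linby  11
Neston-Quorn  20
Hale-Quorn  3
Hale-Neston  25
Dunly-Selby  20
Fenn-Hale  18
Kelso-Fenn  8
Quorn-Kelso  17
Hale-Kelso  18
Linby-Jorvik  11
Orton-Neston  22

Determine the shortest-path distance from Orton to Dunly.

36 km

Running Dijkstra from Orton:
Orton: 0
Jorvik: 14  (via Orton)
Selby: 21  (via Jorvik)
Neston: 22  (via Orton)
Linby: 25  (via Jorvik)
Quorn: 29  (via Jorvik)
Hale: 32  (via Linby)
Fenn: 32  (via Neston)
Kelso: 34  (via Linby)
Dunly: 36  (via Linby)
Shortest route: Orton–Jorvik–Linby–Dunly = 36 km.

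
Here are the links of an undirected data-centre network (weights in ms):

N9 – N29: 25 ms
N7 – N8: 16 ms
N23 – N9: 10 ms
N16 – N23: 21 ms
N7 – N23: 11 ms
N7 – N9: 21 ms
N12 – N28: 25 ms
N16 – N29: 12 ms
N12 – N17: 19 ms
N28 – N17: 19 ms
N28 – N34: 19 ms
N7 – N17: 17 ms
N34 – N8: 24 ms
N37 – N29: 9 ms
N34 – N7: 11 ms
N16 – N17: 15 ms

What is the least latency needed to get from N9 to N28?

51 ms

Settle nodes by increasing distance from N9:
N9: 0
N23: 10  (via N9)
N7: 21  (via N9)
N29: 25  (via N9)
N16: 31  (via N23)
N34: 32  (via N7)
N37: 34  (via N29)
N8: 37  (via N7)
N17: 38  (via N7)
N28: 51  (via N34)
Shortest route: N9–N7–N34–N28 = 51 ms.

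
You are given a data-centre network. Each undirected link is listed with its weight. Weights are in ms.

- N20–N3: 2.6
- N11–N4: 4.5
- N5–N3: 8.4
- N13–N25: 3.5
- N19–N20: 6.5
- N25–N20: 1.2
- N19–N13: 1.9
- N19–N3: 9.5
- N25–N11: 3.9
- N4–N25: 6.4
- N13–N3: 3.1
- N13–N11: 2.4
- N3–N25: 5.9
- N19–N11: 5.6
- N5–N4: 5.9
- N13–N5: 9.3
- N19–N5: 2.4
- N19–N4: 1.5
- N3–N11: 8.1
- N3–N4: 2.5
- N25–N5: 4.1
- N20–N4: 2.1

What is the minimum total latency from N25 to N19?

4.8 ms

Settle nodes by increasing distance from N25:
N25: 0
N20: 1.2  (via N25)
N4: 3.3  (via N20)
N13: 3.5  (via N25)
N3: 3.8  (via N20)
N11: 3.9  (via N25)
N5: 4.1  (via N25)
N19: 4.8  (via N4)
Shortest route: N25 → N20 → N4 → N19 = 4.8 ms.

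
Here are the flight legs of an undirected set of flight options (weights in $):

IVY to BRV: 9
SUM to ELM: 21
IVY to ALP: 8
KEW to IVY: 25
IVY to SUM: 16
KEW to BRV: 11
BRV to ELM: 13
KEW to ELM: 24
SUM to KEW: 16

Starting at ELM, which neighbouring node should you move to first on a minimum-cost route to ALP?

Compare a few routes:
ELM → KEW → BRV → IVY → ALP: 24+11+9+8 = 52
ELM → BRV → IVY → ALP: 13+9+8 = 30
ELM → SUM → IVY → ALP: 21+16+8 = 45
The minimum is $30 via ELM → BRV → IVY → ALP.
So from ELM the first move is to BRV.

BRV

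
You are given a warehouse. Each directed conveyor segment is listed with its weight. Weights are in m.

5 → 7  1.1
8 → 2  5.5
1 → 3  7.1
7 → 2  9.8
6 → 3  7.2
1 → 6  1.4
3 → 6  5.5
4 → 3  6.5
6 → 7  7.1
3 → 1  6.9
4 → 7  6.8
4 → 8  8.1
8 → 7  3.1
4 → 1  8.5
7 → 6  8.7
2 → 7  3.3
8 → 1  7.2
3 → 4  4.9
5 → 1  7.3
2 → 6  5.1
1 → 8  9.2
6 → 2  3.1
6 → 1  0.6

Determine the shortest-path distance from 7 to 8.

Compare a few routes:
7 - 6 - 3 - 4 - 8: 8.7+7.2+4.9+8.1 = 28.9
7 - 2 - 6 - 1 - 8: 9.8+5.1+0.6+9.2 = 24.7
7 - 6 - 1 - 8: 8.7+0.6+9.2 = 18.5
The minimum is 18.5 m via 7 - 6 - 1 - 8.

18.5 m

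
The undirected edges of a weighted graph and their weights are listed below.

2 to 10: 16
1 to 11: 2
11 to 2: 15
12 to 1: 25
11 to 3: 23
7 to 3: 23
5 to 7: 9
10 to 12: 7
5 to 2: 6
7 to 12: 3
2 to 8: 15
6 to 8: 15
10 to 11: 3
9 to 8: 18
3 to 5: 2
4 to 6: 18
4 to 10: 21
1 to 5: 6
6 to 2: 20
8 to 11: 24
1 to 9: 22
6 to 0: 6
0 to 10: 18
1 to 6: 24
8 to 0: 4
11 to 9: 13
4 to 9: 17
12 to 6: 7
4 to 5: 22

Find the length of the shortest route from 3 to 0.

Running Dijkstra from 3:
3: 0
5: 2  (via 3)
1: 8  (via 5)
2: 8  (via 5)
11: 10  (via 1)
7: 11  (via 5)
10: 13  (via 11)
12: 14  (via 7)
6: 21  (via 12)
8: 23  (via 2)
9: 23  (via 11)
4: 24  (via 5)
0: 27  (via 6)
Shortest route: 3 → 5 → 7 → 12 → 6 → 0 = 27.

27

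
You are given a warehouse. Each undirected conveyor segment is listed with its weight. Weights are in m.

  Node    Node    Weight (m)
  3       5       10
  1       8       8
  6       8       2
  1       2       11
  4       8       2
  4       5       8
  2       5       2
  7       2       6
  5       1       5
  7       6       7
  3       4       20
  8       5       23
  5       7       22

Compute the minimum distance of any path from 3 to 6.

22 m

Shortest distances from 3:
3: 0
5: 10  (via 3)
2: 12  (via 5)
1: 15  (via 5)
4: 18  (via 5)
7: 18  (via 2)
8: 20  (via 4)
6: 22  (via 8)
Shortest route: 3–5–4–8–6 = 22 m.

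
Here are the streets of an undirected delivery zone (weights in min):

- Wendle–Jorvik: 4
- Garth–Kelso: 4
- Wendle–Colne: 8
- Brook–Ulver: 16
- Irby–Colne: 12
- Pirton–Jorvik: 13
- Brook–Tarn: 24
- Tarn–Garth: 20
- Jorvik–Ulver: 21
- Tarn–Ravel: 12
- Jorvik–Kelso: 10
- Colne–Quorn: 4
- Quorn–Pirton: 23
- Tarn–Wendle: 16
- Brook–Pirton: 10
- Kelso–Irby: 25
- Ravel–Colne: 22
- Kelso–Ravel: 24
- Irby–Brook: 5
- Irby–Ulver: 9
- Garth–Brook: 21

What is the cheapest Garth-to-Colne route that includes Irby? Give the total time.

Best Garth to Irby: Garth → Brook → Irby costing 26
Shortest Irby→Colne: Irby → Colne = 12
Total via Irby: 26 + 12 = 38 min.

38 min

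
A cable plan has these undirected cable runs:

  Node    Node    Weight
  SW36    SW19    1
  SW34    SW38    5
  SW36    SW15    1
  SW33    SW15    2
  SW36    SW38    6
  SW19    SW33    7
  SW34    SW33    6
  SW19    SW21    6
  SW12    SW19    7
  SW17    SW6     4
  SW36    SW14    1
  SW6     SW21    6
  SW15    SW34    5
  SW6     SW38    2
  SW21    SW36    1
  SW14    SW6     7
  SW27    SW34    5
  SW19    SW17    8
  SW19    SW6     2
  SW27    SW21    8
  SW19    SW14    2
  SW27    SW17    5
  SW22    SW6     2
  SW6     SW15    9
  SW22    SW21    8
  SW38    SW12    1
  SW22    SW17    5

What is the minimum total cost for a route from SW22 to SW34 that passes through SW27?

Best SW22 to SW27: SW22–SW17–SW27 costing 10
Shortest SW27→SW34: SW27–SW34 = 5
Total via SW27: 10 + 5 = 15.

15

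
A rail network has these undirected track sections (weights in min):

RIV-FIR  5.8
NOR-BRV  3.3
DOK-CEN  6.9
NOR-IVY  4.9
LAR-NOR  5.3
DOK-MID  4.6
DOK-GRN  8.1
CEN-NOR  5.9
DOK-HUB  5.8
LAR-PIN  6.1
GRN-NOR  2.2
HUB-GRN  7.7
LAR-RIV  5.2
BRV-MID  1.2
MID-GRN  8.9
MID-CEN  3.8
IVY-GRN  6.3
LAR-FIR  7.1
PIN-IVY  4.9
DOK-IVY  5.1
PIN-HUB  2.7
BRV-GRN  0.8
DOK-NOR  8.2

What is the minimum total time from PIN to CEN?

15.4 min

Compare a few routes:
PIN - IVY - NOR - CEN: 4.9+4.9+5.9 = 15.7
PIN - HUB - DOK - CEN: 2.7+5.8+6.9 = 15.4
Cheapest is PIN - HUB - DOK - CEN at 15.4 min.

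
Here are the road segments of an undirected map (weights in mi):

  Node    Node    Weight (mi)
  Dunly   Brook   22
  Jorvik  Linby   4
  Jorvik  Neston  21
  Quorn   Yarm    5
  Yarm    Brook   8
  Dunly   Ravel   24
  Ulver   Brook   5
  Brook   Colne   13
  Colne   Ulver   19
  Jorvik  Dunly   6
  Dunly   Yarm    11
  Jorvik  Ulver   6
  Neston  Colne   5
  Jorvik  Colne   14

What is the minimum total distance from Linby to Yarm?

21 mi

Running Dijkstra from Linby:
Linby: 0
Jorvik: 4  (via Linby)
Ulver: 10  (via Jorvik)
Dunly: 10  (via Jorvik)
Brook: 15  (via Ulver)
Colne: 18  (via Jorvik)
Yarm: 21  (via Dunly)
Shortest route: Linby → Jorvik → Dunly → Yarm = 21 mi.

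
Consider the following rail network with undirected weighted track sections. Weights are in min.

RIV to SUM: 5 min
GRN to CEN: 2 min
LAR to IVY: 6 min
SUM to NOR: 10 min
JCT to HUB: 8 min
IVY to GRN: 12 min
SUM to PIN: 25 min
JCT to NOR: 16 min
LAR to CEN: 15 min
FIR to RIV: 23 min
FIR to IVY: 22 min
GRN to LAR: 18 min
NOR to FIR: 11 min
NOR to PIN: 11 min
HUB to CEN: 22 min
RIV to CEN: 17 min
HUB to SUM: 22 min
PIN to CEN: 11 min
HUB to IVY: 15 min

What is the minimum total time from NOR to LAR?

37 min

Settle nodes by increasing distance from NOR:
NOR: 0
SUM: 10  (via NOR)
PIN: 11  (via NOR)
FIR: 11  (via NOR)
RIV: 15  (via SUM)
JCT: 16  (via NOR)
CEN: 22  (via PIN)
GRN: 24  (via CEN)
HUB: 24  (via JCT)
IVY: 33  (via FIR)
LAR: 37  (via CEN)
Shortest route: NOR → PIN → CEN → LAR = 37 min.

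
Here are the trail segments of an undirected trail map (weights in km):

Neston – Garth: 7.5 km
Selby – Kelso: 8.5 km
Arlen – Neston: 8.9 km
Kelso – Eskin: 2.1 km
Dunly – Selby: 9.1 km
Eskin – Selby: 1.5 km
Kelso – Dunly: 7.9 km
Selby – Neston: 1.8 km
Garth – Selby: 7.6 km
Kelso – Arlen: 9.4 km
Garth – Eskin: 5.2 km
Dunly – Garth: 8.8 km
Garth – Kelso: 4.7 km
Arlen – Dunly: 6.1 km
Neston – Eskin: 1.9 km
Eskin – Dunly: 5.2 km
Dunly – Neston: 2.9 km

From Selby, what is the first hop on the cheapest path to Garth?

Enumerating some paths:
Selby → Garth: 7.6 = 7.6
Selby → Eskin → Garth: 1.5+5.2 = 6.7
The minimum is 6.7 km via Selby → Eskin → Garth.
So from Selby the first move is to Eskin.

Eskin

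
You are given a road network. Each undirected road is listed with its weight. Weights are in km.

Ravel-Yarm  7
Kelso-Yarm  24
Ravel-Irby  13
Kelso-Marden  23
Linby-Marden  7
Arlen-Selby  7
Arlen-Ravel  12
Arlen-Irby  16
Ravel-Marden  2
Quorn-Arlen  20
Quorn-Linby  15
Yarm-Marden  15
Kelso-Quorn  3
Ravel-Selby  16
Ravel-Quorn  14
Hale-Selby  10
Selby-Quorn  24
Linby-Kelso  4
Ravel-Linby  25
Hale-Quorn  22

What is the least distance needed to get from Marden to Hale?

Settle nodes by increasing distance from Marden:
Marden: 0
Ravel: 2  (via Marden)
Linby: 7  (via Marden)
Yarm: 9  (via Ravel)
Kelso: 11  (via Linby)
Quorn: 14  (via Kelso)
Arlen: 14  (via Ravel)
Irby: 15  (via Ravel)
Selby: 18  (via Ravel)
Hale: 28  (via Selby)
Shortest route: Marden–Ravel–Selby–Hale = 28 km.

28 km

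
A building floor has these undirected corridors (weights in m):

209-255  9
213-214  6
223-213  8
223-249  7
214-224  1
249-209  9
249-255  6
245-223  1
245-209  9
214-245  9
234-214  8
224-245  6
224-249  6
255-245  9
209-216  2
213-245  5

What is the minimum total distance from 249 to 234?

Shortest distances from 249:
249: 0
255: 6  (via 249)
224: 6  (via 249)
214: 7  (via 224)
223: 7  (via 249)
245: 8  (via 223)
209: 9  (via 249)
216: 11  (via 209)
213: 13  (via 214)
234: 15  (via 214)
Shortest route: 249–224–214–234 = 15 m.

15 m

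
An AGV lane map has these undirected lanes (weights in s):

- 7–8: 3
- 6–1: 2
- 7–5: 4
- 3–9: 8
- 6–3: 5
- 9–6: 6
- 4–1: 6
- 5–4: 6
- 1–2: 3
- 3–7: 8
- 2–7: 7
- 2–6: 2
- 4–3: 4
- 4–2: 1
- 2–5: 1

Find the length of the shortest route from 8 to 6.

Running Dijkstra from 8:
8: 0
7: 3  (via 8)
5: 7  (via 7)
2: 8  (via 5)
4: 9  (via 2)
6: 10  (via 2)
Shortest route: 8 → 7 → 5 → 2 → 6 = 10 s.

10 s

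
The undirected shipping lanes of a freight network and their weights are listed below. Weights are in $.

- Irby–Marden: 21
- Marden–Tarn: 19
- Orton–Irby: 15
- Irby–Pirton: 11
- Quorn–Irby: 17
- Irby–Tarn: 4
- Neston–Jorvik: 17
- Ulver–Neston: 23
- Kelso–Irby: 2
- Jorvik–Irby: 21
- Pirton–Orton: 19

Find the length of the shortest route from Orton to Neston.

Candidate routes:
Orton → Pirton → Irby → Jorvik → Neston: 19+11+21+17 = 68
Orton → Irby → Jorvik → Neston: 15+21+17 = 53
The minimum is $53 via Orton → Irby → Jorvik → Neston.

$53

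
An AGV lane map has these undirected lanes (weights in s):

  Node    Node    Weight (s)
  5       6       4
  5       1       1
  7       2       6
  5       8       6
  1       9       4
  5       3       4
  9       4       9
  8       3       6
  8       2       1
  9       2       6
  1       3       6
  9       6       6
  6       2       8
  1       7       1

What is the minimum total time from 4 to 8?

16 s

Shortest distances from 4:
4: 0
9: 9  (via 4)
1: 13  (via 9)
5: 14  (via 1)
7: 14  (via 1)
2: 15  (via 9)
6: 15  (via 9)
8: 16  (via 2)
Shortest route: 4–9–2–8 = 16 s.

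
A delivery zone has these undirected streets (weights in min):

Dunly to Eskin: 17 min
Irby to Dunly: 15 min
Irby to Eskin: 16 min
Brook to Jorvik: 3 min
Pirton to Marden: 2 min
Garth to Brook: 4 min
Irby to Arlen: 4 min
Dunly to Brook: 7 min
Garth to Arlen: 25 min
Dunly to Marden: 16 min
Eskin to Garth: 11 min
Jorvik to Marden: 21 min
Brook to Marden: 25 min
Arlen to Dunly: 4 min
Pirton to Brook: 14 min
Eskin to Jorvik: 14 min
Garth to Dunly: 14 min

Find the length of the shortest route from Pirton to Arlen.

22 min

Running Dijkstra from Pirton:
Pirton: 0
Marden: 2  (via Pirton)
Brook: 14  (via Pirton)
Jorvik: 17  (via Brook)
Garth: 18  (via Brook)
Dunly: 18  (via Marden)
Arlen: 22  (via Dunly)
Shortest route: Pirton–Marden–Dunly–Arlen = 22 min.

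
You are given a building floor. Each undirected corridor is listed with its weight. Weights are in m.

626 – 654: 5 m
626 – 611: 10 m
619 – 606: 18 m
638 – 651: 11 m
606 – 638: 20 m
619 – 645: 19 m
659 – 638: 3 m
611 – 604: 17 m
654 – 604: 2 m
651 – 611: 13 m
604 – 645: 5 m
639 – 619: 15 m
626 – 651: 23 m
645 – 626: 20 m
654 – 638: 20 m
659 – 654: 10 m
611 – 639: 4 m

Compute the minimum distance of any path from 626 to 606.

Running Dijkstra from 626:
626: 0
654: 5  (via 626)
604: 7  (via 654)
611: 10  (via 626)
645: 12  (via 604)
639: 14  (via 611)
659: 15  (via 654)
638: 18  (via 659)
651: 23  (via 626)
619: 29  (via 639)
606: 38  (via 638)
Shortest route: 626 → 654 → 659 → 638 → 606 = 38 m.

38 m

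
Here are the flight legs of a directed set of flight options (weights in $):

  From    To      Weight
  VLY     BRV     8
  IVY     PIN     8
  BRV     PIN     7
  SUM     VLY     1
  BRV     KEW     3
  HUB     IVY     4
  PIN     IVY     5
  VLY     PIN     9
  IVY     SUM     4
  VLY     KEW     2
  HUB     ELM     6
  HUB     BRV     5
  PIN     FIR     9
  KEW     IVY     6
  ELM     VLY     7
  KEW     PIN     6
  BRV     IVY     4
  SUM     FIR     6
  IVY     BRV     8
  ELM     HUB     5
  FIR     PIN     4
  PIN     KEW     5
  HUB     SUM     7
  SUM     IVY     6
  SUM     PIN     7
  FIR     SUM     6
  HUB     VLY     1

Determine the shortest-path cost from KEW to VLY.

Settle nodes by increasing distance from KEW:
KEW: 0
PIN: 6  (via KEW)
IVY: 6  (via KEW)
SUM: 10  (via IVY)
VLY: 11  (via SUM)
Shortest route: KEW → IVY → SUM → VLY = $11.

$11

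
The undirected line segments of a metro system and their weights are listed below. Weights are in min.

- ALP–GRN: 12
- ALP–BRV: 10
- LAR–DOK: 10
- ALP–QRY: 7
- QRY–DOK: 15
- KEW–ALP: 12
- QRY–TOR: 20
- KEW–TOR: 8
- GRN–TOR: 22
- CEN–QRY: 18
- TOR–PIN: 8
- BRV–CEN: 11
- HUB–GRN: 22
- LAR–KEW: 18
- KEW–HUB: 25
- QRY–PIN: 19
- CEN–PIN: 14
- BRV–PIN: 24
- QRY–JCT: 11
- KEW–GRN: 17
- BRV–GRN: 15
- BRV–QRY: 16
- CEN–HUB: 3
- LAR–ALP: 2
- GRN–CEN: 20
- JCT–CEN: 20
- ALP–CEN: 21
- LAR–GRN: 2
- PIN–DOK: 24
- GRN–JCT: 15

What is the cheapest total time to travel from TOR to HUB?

Shortest distances from TOR:
TOR: 0
PIN: 8  (via TOR)
KEW: 8  (via TOR)
ALP: 20  (via KEW)
QRY: 20  (via TOR)
GRN: 22  (via TOR)
LAR: 22  (via ALP)
CEN: 22  (via PIN)
HUB: 25  (via CEN)
Shortest route: TOR → PIN → CEN → HUB = 25 min.

25 min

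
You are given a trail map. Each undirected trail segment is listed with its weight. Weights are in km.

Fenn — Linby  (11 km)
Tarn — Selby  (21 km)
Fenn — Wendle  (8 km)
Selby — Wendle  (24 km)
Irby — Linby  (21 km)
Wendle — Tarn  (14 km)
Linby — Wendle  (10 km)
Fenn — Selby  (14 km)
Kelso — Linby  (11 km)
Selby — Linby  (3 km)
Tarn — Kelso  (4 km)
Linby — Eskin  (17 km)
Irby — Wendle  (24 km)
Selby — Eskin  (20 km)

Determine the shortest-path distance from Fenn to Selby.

Compare a few routes:
Fenn–Wendle–Selby: 8+24 = 32
Fenn–Wendle–Linby–Selby: 8+10+3 = 21
Fenn–Selby: 14 = 14
Cheapest is Fenn–Selby at 14 km.

14 km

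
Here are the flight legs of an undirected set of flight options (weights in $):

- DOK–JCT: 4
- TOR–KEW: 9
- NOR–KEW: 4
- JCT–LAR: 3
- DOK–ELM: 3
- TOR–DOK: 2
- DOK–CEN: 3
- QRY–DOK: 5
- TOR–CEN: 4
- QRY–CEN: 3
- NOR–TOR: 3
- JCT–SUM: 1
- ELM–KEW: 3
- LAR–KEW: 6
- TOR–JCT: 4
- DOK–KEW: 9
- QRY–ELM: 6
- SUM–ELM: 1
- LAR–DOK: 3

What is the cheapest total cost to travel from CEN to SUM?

$7

Candidate routes:
CEN–TOR–JCT–SUM: 4+4+1 = 9
CEN–DOK–JCT–SUM: 3+4+1 = 8
CEN–DOK–LAR–JCT–SUM: 3+3+3+1 = 10
CEN–DOK–ELM–SUM: 3+3+1 = 7
The minimum is $7 via CEN–DOK–ELM–SUM.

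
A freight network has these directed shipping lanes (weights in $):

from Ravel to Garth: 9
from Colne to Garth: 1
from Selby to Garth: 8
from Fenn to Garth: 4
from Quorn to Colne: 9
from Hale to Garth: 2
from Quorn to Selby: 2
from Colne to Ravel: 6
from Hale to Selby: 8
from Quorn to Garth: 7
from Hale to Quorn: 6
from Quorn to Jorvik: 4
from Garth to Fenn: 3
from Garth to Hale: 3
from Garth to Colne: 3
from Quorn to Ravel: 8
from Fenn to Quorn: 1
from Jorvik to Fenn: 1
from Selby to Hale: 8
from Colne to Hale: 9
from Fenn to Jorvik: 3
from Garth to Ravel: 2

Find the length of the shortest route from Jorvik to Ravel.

$7

Running Dijkstra from Jorvik:
Jorvik: 0
Fenn: 1  (via Jorvik)
Quorn: 2  (via Fenn)
Selby: 4  (via Quorn)
Garth: 5  (via Fenn)
Ravel: 7  (via Garth)
Shortest route: Jorvik–Fenn–Garth–Ravel = $7.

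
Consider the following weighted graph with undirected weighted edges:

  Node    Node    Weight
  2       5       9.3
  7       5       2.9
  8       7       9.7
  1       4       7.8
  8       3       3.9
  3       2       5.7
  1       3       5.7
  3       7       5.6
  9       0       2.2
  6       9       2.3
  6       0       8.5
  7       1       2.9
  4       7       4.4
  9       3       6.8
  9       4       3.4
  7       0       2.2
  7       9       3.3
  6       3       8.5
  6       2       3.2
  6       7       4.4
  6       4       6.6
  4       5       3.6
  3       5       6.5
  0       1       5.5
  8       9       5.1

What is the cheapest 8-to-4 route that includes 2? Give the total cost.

18.5

Best 8 to 2: 8–3–2 costing 9.6
Shortest 2→4: 2–6–9–4 = 8.9
Total via 2: 9.6 + 8.9 = 18.5.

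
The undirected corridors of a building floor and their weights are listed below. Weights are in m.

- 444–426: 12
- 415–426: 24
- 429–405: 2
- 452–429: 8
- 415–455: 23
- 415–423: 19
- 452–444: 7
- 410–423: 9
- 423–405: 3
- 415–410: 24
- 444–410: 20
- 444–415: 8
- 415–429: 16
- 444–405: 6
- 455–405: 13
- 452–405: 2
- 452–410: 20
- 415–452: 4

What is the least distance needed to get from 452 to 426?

Candidate routes:
452–405–444–426: 2+6+12 = 20
452–444–426: 7+12 = 19
The minimum is 19 m via 452–444–426.

19 m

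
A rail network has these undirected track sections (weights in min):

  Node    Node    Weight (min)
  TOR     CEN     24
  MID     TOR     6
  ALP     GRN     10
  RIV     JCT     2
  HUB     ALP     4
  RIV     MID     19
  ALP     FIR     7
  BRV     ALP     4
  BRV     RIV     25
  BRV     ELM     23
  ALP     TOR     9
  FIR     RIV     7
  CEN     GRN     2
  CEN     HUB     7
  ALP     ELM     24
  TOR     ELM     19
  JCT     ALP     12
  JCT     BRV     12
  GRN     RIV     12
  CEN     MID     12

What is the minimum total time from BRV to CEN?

15 min

Enumerating some paths:
BRV → JCT → RIV → GRN → CEN: 12+2+12+2 = 28
BRV → ALP → TOR → MID → CEN: 4+9+6+12 = 31
BRV → ALP → HUB → CEN: 4+4+7 = 15
BRV → ALP → GRN → CEN: 4+10+2 = 16
The minimum is 15 min via BRV → ALP → HUB → CEN.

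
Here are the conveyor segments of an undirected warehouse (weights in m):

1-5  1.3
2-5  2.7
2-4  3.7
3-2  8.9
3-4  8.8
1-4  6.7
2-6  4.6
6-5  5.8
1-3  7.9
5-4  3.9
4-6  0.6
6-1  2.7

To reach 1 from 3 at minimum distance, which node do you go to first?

1

Candidate routes:
3–2–5–1: 8.9+2.7+1.3 = 12.9
3–4–5–1: 8.8+3.9+1.3 = 14
3–1: 7.9 = 7.9
3–4–6–1: 8.8+0.6+2.7 = 12.1
Cheapest is 3–1 at 7.9 m.
So from 3 the first move is to 1.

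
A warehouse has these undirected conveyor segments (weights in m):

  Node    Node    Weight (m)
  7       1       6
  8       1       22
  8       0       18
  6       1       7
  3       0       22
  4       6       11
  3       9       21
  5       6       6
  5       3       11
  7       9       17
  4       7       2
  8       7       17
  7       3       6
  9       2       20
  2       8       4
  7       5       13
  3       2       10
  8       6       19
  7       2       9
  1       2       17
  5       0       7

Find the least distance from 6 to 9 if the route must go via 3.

Shortest 6→3: 6–5–3 = 17
Shortest 3→9: 3–9 = 21
Total via 3: 17 + 21 = 38 m.

38 m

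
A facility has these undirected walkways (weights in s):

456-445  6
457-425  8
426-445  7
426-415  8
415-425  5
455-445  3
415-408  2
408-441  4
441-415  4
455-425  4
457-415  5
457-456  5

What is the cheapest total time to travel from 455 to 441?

13 s

Shortest distances from 455:
455: 0
445: 3  (via 455)
425: 4  (via 455)
415: 9  (via 425)
456: 9  (via 445)
426: 10  (via 445)
408: 11  (via 415)
457: 12  (via 425)
441: 13  (via 415)
Shortest route: 455 → 425 → 415 → 441 = 13 s.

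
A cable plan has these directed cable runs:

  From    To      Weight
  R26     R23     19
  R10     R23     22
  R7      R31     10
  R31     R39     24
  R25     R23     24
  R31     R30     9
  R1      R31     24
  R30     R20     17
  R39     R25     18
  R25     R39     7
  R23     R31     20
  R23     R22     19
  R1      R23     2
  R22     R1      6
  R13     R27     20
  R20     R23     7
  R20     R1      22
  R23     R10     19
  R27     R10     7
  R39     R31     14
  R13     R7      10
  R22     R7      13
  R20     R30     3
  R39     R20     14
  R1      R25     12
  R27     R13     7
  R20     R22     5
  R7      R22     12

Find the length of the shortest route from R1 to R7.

Compare a few routes:
R1 - R23 - R22 - R7: 2+19+13 = 34
R1 - R23 - R31 - R30 - R20 - R22 - R7: 2+20+9+17+5+13 = 66
R1 - R25 - R39 - R20 - R22 - R7: 12+7+14+5+13 = 51
Cheapest is R1 - R23 - R22 - R7 at 34.

34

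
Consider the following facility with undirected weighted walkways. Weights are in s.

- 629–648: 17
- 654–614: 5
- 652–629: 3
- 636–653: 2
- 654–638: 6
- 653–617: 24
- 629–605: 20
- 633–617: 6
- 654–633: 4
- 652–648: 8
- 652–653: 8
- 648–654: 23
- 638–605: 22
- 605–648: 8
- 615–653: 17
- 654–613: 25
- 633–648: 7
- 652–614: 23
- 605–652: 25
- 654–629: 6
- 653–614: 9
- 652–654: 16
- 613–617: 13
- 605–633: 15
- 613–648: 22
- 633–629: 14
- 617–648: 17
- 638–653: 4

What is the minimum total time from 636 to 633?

16 s

Enumerating some paths:
636 - 653 - 652 - 629 - 654 - 633: 2+8+3+6+4 = 23
636 - 653 - 614 - 654 - 633: 2+9+5+4 = 20
636 - 653 - 638 - 654 - 633: 2+4+6+4 = 16
The minimum is 16 s via 636 - 653 - 638 - 654 - 633.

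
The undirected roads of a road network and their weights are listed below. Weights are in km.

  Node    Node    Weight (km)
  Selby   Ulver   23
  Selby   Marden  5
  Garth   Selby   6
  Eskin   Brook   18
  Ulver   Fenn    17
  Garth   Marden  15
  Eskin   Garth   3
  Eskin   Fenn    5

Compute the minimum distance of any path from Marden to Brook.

Enumerating some paths:
Marden → Selby → Ulver → Fenn → Eskin → Brook: 5+23+17+5+18 = 68
Marden → Selby → Garth → Eskin → Brook: 5+6+3+18 = 32
Marden → Garth → Eskin → Brook: 15+3+18 = 36
The minimum is 32 km via Marden → Selby → Garth → Eskin → Brook.

32 km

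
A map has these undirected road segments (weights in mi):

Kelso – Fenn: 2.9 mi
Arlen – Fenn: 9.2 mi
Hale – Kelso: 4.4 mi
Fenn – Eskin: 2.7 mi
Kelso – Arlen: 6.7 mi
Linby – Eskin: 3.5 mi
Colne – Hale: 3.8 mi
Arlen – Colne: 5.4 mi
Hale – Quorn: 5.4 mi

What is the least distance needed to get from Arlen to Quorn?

14.6 mi

Running Dijkstra from Arlen:
Arlen: 0
Colne: 5.4  (via Arlen)
Kelso: 6.7  (via Arlen)
Fenn: 9.2  (via Arlen)
Hale: 9.2  (via Colne)
Eskin: 11.9  (via Fenn)
Quorn: 14.6  (via Hale)
Shortest route: Arlen–Colne–Hale–Quorn = 14.6 mi.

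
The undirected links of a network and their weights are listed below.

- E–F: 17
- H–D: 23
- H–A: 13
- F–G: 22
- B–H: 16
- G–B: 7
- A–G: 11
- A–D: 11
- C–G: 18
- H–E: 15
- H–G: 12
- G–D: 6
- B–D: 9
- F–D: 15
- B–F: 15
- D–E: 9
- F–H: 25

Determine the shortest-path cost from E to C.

33

Settle nodes by increasing distance from E:
E: 0
D: 9  (via E)
G: 15  (via D)
H: 15  (via E)
F: 17  (via E)
B: 18  (via D)
A: 20  (via D)
C: 33  (via G)
Shortest route: E–D–G–C = 33.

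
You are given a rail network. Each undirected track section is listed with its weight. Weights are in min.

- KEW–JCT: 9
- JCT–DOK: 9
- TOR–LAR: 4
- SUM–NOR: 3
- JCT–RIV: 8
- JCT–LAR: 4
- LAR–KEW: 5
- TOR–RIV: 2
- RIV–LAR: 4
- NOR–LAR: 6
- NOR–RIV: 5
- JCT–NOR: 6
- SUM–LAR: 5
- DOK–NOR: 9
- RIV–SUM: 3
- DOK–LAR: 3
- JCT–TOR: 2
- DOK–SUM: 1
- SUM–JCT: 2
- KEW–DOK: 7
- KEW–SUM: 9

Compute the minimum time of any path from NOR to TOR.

Running Dijkstra from NOR:
NOR: 0
SUM: 3  (via NOR)
DOK: 4  (via SUM)
RIV: 5  (via NOR)
JCT: 5  (via SUM)
LAR: 6  (via NOR)
TOR: 7  (via RIV)
Shortest route: NOR–RIV–TOR = 7 min.

7 min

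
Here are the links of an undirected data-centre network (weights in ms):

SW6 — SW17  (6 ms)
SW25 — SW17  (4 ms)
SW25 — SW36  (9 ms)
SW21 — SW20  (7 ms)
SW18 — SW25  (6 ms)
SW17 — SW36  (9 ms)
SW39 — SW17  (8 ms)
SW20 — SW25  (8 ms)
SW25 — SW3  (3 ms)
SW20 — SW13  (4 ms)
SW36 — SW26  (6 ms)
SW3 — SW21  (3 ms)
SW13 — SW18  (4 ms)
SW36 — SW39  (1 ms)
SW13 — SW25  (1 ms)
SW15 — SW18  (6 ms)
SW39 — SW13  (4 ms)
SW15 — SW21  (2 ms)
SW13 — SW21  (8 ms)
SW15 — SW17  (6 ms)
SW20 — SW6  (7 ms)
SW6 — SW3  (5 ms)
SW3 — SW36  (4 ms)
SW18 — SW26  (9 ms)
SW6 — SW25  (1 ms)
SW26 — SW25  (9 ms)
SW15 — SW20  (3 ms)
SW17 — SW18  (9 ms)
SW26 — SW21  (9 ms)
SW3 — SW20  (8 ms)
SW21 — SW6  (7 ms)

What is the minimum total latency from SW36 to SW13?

Settle nodes by increasing distance from SW36:
SW36: 0
SW39: 1  (via SW36)
SW3: 4  (via SW36)
SW13: 5  (via SW39)
Shortest route: SW36 → SW39 → SW13 = 5 ms.

5 ms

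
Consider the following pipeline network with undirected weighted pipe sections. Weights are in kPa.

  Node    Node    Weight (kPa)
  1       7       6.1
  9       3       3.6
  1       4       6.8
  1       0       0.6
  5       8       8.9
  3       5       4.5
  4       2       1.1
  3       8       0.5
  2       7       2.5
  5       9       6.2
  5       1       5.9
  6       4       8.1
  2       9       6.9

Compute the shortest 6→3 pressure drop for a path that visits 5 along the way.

Best 6 to 5: 6–4–1–5 costing 20.8
Best 5 to 3: 5–3 costing 4.5
Total via 5: 20.8 + 4.5 = 25.3 kPa.

25.3 kPa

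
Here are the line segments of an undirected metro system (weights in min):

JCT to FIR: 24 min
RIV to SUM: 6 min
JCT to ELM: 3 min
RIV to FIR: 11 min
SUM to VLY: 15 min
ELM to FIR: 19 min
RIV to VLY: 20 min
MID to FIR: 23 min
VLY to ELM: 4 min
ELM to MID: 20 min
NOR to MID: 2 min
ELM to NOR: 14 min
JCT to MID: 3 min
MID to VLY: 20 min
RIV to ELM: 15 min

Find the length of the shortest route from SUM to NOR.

Running Dijkstra from SUM:
SUM: 0
RIV: 6  (via SUM)
VLY: 15  (via SUM)
FIR: 17  (via RIV)
ELM: 19  (via VLY)
JCT: 22  (via ELM)
MID: 25  (via JCT)
NOR: 27  (via MID)
Shortest route: SUM–VLY–ELM–JCT–MID–NOR = 27 min.

27 min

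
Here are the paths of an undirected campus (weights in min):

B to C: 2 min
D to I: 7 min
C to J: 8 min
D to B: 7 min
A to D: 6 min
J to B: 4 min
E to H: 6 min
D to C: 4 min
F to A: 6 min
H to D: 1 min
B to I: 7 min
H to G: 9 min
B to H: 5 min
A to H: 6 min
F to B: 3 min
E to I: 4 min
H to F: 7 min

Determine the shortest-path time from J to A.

Settle nodes by increasing distance from J:
J: 0
B: 4  (via J)
C: 6  (via B)
F: 7  (via B)
H: 9  (via B)
D: 10  (via C)
I: 11  (via B)
A: 13  (via F)
Shortest route: J–B–F–A = 13 min.

13 min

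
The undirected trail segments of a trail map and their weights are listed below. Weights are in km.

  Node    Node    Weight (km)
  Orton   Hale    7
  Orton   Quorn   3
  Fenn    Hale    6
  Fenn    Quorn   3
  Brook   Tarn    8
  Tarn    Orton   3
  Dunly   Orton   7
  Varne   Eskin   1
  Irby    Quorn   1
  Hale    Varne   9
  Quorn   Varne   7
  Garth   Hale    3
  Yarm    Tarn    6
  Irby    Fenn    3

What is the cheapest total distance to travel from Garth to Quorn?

Compare a few routes:
Garth - Hale - Orton - Quorn: 3+7+3 = 13
Garth - Hale - Fenn - Quorn: 3+6+3 = 12
Garth - Hale - Fenn - Irby - Quorn: 3+6+3+1 = 13
Cheapest is Garth - Hale - Fenn - Quorn at 12 km.

12 km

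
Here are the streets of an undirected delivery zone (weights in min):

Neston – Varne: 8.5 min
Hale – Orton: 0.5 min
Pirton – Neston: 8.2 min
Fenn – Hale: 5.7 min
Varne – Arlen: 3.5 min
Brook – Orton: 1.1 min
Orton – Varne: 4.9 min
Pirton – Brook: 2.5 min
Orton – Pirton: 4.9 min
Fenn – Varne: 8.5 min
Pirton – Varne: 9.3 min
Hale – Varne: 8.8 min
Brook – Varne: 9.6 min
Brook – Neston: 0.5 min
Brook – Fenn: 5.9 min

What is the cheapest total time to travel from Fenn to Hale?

5.7 min

Settle nodes by increasing distance from Fenn:
Fenn: 0
Hale: 5.7  (via Fenn)
Shortest route: Fenn → Hale = 5.7 min.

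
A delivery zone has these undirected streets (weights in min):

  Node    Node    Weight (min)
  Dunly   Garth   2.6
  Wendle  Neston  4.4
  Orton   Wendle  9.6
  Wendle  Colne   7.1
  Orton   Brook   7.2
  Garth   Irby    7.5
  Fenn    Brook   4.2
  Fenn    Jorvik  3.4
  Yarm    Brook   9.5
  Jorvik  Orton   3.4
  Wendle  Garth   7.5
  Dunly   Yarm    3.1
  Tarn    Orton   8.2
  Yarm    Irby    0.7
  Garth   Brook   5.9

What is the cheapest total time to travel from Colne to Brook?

Compare a few routes:
Colne–Wendle–Orton–Jorvik–Fenn–Brook: 7.1+9.6+3.4+3.4+4.2 = 27.7
Colne–Wendle–Orton–Brook: 7.1+9.6+7.2 = 23.9
Colne–Wendle–Garth–Brook: 7.1+7.5+5.9 = 20.5
Colne–Wendle–Garth–Dunly–Yarm–Brook: 7.1+7.5+2.6+3.1+9.5 = 29.8
Cheapest is Colne–Wendle–Garth–Brook at 20.5 min.

20.5 min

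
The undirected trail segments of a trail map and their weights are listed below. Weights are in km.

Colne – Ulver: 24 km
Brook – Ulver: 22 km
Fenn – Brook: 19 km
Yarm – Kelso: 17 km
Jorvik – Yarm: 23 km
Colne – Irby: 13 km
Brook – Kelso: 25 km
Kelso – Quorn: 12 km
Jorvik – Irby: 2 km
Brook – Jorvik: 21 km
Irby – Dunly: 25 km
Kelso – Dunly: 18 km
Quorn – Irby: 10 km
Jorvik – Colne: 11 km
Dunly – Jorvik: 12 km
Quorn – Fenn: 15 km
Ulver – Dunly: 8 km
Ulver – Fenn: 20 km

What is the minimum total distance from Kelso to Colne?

35 km

Settle nodes by increasing distance from Kelso:
Kelso: 0
Quorn: 12  (via Kelso)
Yarm: 17  (via Kelso)
Dunly: 18  (via Kelso)
Irby: 22  (via Quorn)
Jorvik: 24  (via Irby)
Brook: 25  (via Kelso)
Ulver: 26  (via Dunly)
Fenn: 27  (via Quorn)
Colne: 35  (via Irby)
Shortest route: Kelso → Quorn → Irby → Colne = 35 km.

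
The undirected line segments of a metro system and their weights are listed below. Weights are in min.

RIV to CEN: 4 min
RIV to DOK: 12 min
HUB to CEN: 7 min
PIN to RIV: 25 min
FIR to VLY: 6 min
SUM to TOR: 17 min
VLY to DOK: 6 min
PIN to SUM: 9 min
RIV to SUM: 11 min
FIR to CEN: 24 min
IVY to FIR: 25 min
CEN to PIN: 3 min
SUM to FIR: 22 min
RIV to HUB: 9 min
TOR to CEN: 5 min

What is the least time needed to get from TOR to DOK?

Candidate routes:
TOR - CEN - PIN - SUM - RIV - DOK: 5+3+9+11+12 = 40
TOR - CEN - HUB - RIV - DOK: 5+7+9+12 = 33
TOR - CEN - RIV - DOK: 5+4+12 = 21
Cheapest is TOR - CEN - RIV - DOK at 21 min.

21 min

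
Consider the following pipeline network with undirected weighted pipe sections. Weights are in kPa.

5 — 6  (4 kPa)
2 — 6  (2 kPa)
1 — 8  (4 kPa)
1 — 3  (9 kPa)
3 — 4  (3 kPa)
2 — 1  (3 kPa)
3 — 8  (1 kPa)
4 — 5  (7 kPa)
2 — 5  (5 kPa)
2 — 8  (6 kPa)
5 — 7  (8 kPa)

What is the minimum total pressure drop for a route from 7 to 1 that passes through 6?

Best 7 to 6: 7–5–6 costing 12
Shortest 6→1: 6–2–1 = 5
Total via 6: 12 + 5 = 17 kPa.

17 kPa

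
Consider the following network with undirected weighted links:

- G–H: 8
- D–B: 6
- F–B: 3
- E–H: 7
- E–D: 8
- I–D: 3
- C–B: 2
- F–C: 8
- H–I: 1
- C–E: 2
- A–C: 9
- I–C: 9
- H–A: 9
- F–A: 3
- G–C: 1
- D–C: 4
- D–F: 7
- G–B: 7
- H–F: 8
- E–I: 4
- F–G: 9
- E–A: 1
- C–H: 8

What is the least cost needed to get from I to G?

Shortest distances from I:
I: 0
H: 1  (via I)
D: 3  (via I)
E: 4  (via I)
A: 5  (via E)
C: 6  (via E)
G: 7  (via C)
Shortest route: I → E → C → G = 7.

7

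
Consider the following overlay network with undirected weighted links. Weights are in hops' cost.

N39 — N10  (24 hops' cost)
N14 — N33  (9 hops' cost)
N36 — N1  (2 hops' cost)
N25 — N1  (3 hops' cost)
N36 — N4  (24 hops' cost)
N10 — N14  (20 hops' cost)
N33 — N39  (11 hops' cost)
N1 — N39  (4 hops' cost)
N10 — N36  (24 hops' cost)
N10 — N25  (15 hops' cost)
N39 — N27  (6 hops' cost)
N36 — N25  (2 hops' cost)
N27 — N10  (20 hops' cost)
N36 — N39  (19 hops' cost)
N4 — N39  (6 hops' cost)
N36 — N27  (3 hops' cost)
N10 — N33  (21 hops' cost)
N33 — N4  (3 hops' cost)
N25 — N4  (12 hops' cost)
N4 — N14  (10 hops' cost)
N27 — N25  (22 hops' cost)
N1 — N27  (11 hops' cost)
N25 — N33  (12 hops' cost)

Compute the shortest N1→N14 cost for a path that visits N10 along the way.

38 hops' cost

Shortest N1→N10: N1 → N25 → N10 = 18
Shortest N10→N14: N10 → N14 = 20
Total via N10: 18 + 20 = 38 hops' cost.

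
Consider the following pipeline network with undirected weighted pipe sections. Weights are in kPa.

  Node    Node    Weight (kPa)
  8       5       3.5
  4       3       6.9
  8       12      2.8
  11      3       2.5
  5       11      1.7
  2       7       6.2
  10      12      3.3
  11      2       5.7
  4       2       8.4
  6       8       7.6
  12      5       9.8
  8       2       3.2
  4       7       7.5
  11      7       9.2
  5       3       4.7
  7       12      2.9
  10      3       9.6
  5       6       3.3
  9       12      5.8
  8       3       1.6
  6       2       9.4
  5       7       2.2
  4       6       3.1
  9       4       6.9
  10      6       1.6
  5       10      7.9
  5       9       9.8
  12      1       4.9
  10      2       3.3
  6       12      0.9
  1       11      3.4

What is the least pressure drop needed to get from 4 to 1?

8.9 kPa

Running Dijkstra from 4:
4: 0
6: 3.1  (via 4)
12: 4  (via 6)
10: 4.7  (via 6)
5: 6.4  (via 6)
8: 6.8  (via 12)
3: 6.9  (via 4)
7: 6.9  (via 12)
9: 6.9  (via 4)
2: 8  (via 10)
11: 8.1  (via 5)
1: 8.9  (via 12)
Shortest route: 4 → 6 → 12 → 1 = 8.9 kPa.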